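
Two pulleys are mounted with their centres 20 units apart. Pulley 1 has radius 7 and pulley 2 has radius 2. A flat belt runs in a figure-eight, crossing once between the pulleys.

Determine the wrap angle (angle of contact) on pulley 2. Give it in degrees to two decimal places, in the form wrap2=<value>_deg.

crossed belt: β = asin((r1+r2)/C) = asin(9/20) = 26.7437°
wrap1 = wrap2 = π + 2β = 233.4874°

wrap2=233.49_deg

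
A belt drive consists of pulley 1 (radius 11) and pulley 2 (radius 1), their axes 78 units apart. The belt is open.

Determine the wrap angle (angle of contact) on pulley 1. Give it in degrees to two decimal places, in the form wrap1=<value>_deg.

wrap1=194.73_deg

open belt: β = asin((r2−r1)/C) = asin(-10/78) = -7.3659°
wrap1 = π − 2β = 194.7318°
wrap2 = π + 2β = 165.2682°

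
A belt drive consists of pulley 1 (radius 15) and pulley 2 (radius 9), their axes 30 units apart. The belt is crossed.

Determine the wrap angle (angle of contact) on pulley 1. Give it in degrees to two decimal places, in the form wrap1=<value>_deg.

crossed belt: β = asin((r1+r2)/C) = asin(24/30) = 53.1301°
wrap1 = wrap2 = π + 2β = 286.2602°

wrap1=286.26_deg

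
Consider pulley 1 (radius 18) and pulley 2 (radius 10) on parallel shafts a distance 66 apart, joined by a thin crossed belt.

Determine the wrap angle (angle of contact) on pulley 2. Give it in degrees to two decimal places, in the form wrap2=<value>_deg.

wrap2=230.21_deg

crossed belt: β = asin((r1+r2)/C) = asin(28/66) = 25.1027°
wrap1 = wrap2 = π + 2β = 230.2054°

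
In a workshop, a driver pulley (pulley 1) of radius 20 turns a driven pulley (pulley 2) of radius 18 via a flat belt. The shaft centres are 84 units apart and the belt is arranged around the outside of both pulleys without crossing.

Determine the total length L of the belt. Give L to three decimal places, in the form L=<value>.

open belt: β = asin((r2−r1)/C) = asin(-2/84) = -1.3643°
wrap1 = π − 2β = 182.7286°
wrap2 = π + 2β = 177.2714°
tangent length = C·cosβ = 83.9762
L = r1·wrap1 + r2·wrap2 + 2·C·cosβ = 20·3.1892 + 18·3.0940 + 2·83.9762 = 287.4281

L=287.428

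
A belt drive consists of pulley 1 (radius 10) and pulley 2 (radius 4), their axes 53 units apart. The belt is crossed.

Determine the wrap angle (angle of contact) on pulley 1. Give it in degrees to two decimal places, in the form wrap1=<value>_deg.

wrap1=210.63_deg

crossed belt: β = asin((r1+r2)/C) = asin(14/53) = 15.3165°
wrap1 = wrap2 = π + 2β = 210.6330°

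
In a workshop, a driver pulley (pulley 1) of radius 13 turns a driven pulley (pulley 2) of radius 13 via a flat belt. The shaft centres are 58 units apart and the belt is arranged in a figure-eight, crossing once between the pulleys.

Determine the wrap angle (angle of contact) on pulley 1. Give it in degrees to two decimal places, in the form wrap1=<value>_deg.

wrap1=233.27_deg

crossed belt: β = asin((r1+r2)/C) = asin(26/58) = 26.6331°
wrap1 = wrap2 = π + 2β = 233.2662°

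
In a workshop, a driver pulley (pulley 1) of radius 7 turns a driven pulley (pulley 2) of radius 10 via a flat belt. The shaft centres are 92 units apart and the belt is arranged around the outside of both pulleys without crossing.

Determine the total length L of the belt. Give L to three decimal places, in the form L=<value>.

L=237.505

open belt: β = asin((r2−r1)/C) = asin(3/92) = 1.8687°
wrap1 = π − 2β = 176.2627°
wrap2 = π + 2β = 183.7373°
tangent length = C·cosβ = 91.9511
L = r1·wrap1 + r2·wrap2 + 2·C·cosβ = 7·3.0764 + 10·3.2068 + 2·91.9511 = 237.5049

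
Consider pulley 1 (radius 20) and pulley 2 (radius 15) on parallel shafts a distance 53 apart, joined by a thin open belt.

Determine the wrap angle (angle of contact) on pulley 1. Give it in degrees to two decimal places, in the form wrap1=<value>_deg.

wrap1=190.83_deg

open belt: β = asin((r2−r1)/C) = asin(-5/53) = -5.4133°
wrap1 = π − 2β = 190.8266°
wrap2 = π + 2β = 169.1734°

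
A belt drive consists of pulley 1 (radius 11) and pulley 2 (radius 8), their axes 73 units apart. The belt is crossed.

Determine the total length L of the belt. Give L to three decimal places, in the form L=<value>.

crossed belt: β = asin((r1+r2)/C) = asin(19/73) = 15.0863°
wrap1 = wrap2 = π + 2β = 210.1726°
tangent length = C·cosβ = 70.4840
L = (r1+r2)·wrap + 2·C·cosβ = 19·3.6682 + 2·70.4840 = 210.6640

L=210.664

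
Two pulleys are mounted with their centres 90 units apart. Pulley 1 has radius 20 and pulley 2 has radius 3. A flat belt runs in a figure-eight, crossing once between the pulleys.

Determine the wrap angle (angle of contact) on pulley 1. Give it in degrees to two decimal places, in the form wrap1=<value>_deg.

crossed belt: β = asin((r1+r2)/C) = asin(23/90) = 14.8065°
wrap1 = wrap2 = π + 2β = 209.6130°

wrap1=209.61_deg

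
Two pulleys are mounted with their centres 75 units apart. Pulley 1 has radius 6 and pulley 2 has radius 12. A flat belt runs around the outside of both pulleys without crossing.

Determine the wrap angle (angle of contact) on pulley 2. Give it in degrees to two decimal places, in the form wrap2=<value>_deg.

open belt: β = asin((r2−r1)/C) = asin(6/75) = 4.5886°
wrap1 = π − 2β = 170.8229°
wrap2 = π + 2β = 189.1771°

wrap2=189.18_deg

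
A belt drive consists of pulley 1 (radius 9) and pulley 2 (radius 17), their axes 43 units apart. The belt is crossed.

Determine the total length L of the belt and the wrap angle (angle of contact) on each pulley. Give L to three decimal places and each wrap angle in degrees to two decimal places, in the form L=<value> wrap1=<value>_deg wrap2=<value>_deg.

crossed belt: β = asin((r1+r2)/C) = asin(26/43) = 37.2037°
wrap1 = wrap2 = π + 2β = 254.4075°
tangent length = C·cosβ = 34.2491
L = (r1+r2)·wrap + 2·C·cosβ = 26·4.4402 + 2·34.2491 = 183.9446

L=183.945 wrap1=254.41_deg wrap2=254.41_deg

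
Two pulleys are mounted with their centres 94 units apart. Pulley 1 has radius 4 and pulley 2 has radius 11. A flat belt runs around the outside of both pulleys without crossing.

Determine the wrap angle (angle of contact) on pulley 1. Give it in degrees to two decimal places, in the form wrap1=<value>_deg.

open belt: β = asin((r2−r1)/C) = asin(7/94) = 4.2707°
wrap1 = π − 2β = 171.4587°
wrap2 = π + 2β = 188.5413°

wrap1=171.46_deg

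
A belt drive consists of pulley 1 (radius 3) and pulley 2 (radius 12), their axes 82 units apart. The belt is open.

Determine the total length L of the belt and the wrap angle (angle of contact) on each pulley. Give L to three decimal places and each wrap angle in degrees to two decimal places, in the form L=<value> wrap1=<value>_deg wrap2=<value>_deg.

open belt: β = asin((r2−r1)/C) = asin(9/82) = 6.3013°
wrap1 = π − 2β = 167.3975°
wrap2 = π + 2β = 192.6025°
tangent length = C·cosβ = 81.5046
L = r1·wrap1 + r2·wrap2 + 2·C·cosβ = 3·2.9216 + 12·3.3615 + 2·81.5046 = 212.1127

L=212.113 wrap1=167.40_deg wrap2=192.60_deg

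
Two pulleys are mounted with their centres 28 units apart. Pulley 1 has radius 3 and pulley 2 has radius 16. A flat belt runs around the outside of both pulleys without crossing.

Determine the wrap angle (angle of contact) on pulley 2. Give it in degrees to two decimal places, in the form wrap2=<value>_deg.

wrap2=235.33_deg

open belt: β = asin((r2−r1)/C) = asin(13/28) = 27.6640°
wrap1 = π − 2β = 124.6720°
wrap2 = π + 2β = 235.3280°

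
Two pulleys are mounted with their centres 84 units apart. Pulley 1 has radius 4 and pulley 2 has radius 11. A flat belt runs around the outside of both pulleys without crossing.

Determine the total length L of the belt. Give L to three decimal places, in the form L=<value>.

L=215.708

open belt: β = asin((r2−r1)/C) = asin(7/84) = 4.7802°
wrap1 = π − 2β = 170.4396°
wrap2 = π + 2β = 189.5604°
tangent length = C·cosβ = 83.7078
L = r1·wrap1 + r2·wrap2 + 2·C·cosβ = 4·2.9747 + 11·3.3085 + 2·83.7078 = 215.7076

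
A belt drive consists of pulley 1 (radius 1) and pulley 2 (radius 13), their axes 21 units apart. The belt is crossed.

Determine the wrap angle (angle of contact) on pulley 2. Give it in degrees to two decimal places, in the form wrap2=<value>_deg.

crossed belt: β = asin((r1+r2)/C) = asin(14/21) = 41.8103°
wrap1 = wrap2 = π + 2β = 263.6206°

wrap2=263.62_deg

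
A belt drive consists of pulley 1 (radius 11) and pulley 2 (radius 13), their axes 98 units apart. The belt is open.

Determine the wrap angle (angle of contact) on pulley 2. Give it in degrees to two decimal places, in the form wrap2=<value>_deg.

wrap2=182.34_deg

open belt: β = asin((r2−r1)/C) = asin(2/98) = 1.1694°
wrap1 = π − 2β = 177.6612°
wrap2 = π + 2β = 182.3388°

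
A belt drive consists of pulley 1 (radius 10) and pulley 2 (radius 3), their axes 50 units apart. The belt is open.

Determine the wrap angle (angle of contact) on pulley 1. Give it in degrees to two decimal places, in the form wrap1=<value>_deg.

open belt: β = asin((r2−r1)/C) = asin(-7/50) = -8.0478°
wrap1 = π − 2β = 196.0957°
wrap2 = π + 2β = 163.9043°

wrap1=196.10_deg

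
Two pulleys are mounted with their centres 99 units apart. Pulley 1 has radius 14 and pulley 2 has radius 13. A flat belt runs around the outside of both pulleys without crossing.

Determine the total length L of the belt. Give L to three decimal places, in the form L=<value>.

open belt: β = asin((r2−r1)/C) = asin(-1/99) = -0.5788°
wrap1 = π − 2β = 181.1575°
wrap2 = π + 2β = 178.8425°
tangent length = C·cosβ = 98.9949
L = r1·wrap1 + r2·wrap2 + 2·C·cosβ = 14·3.1618 + 13·3.1214 + 2·98.9949 = 282.8331

L=282.833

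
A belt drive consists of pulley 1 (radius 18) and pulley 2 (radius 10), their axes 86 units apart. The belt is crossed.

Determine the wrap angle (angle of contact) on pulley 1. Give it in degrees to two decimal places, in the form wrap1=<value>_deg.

wrap1=218.00_deg

crossed belt: β = asin((r1+r2)/C) = asin(28/86) = 19.0008°
wrap1 = wrap2 = π + 2β = 218.0016°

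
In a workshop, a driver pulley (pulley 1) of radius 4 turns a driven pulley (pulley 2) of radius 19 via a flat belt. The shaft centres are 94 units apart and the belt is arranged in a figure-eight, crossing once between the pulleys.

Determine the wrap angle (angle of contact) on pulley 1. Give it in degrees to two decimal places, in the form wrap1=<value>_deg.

crossed belt: β = asin((r1+r2)/C) = asin(23/94) = 14.1630°
wrap1 = wrap2 = π + 2β = 208.3259°

wrap1=208.33_deg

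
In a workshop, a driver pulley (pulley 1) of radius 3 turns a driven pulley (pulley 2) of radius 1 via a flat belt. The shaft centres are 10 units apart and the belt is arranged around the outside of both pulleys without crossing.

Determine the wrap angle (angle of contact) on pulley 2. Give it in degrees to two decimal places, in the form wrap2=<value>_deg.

open belt: β = asin((r2−r1)/C) = asin(-2/10) = -11.5370°
wrap1 = π − 2β = 203.0739°
wrap2 = π + 2β = 156.9261°

wrap2=156.93_deg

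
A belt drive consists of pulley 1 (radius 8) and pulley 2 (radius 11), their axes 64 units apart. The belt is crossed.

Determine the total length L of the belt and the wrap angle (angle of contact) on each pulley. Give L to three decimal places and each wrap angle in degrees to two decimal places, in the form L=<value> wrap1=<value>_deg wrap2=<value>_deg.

crossed belt: β = asin((r1+r2)/C) = asin(19/64) = 17.2700°
wrap1 = wrap2 = π + 2β = 214.5400°
tangent length = C·cosβ = 61.1146
L = (r1+r2)·wrap + 2·C·cosβ = 19·3.7444 + 2·61.1146 = 193.3735

L=193.373 wrap1=214.54_deg wrap2=214.54_deg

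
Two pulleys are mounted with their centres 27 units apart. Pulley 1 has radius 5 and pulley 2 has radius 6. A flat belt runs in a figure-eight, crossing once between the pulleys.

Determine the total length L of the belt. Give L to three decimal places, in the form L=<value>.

L=93.104

crossed belt: β = asin((r1+r2)/C) = asin(11/27) = 24.0421°
wrap1 = wrap2 = π + 2β = 228.0842°
tangent length = C·cosβ = 24.6577
L = (r1+r2)·wrap + 2·C·cosβ = 11·3.9808 + 2·24.6577 = 93.1043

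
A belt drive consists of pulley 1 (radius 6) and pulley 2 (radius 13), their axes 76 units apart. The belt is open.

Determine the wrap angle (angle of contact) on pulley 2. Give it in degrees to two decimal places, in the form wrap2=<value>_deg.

wrap2=190.57_deg

open belt: β = asin((r2−r1)/C) = asin(7/76) = 5.2847°
wrap1 = π − 2β = 169.4305°
wrap2 = π + 2β = 190.5695°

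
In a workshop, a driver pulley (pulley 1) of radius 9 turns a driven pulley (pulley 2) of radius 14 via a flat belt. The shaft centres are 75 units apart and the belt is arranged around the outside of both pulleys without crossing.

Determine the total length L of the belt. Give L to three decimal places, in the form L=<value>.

open belt: β = asin((r2−r1)/C) = asin(5/75) = 3.8226°
wrap1 = π − 2β = 172.3549°
wrap2 = π + 2β = 187.6451°
tangent length = C·cosβ = 74.8331
L = r1·wrap1 + r2·wrap2 + 2·C·cosβ = 9·3.0082 + 14·3.2750 + 2·74.8331 = 222.5901

L=222.590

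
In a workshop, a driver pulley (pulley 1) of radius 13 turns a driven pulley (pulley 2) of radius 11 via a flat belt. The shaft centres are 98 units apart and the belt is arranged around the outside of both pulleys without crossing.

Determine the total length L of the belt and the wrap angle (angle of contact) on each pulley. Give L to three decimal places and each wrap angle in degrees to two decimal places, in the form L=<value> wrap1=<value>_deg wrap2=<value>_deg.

L=271.439 wrap1=182.34_deg wrap2=177.66_deg

open belt: β = asin((r2−r1)/C) = asin(-2/98) = -1.1694°
wrap1 = π − 2β = 182.3388°
wrap2 = π + 2β = 177.6612°
tangent length = C·cosβ = 97.9796
L = r1·wrap1 + r2·wrap2 + 2·C·cosβ = 13·3.1824 + 11·3.1008 + 2·97.9796 = 271.4390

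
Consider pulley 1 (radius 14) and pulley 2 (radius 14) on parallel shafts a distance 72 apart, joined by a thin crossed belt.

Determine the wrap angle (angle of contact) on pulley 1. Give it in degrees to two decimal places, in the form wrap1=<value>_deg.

crossed belt: β = asin((r1+r2)/C) = asin(28/72) = 22.8854°
wrap1 = wrap2 = π + 2β = 225.7708°

wrap1=225.77_deg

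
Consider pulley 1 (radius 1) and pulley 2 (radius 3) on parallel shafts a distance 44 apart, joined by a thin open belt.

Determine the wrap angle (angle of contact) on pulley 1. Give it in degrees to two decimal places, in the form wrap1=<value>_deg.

open belt: β = asin((r2−r1)/C) = asin(2/44) = 2.6053°
wrap1 = π − 2β = 174.7895°
wrap2 = π + 2β = 185.2105°

wrap1=174.79_deg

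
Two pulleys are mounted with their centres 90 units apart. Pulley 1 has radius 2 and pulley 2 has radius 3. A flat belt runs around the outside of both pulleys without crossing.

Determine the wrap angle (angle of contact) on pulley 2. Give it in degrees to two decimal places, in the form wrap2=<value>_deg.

wrap2=181.27_deg

open belt: β = asin((r2−r1)/C) = asin(1/90) = 0.6366°
wrap1 = π − 2β = 178.7267°
wrap2 = π + 2β = 181.2733°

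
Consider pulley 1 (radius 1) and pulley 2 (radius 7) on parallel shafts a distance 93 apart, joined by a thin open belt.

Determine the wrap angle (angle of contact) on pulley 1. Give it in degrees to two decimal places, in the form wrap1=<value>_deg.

wrap1=172.60_deg

open belt: β = asin((r2−r1)/C) = asin(6/93) = 3.6991°
wrap1 = π − 2β = 172.6019°
wrap2 = π + 2β = 187.3981°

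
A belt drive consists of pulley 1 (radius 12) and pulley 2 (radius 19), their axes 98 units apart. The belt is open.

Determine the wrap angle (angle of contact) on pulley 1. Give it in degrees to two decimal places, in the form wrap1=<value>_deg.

wrap1=171.81_deg

open belt: β = asin((r2−r1)/C) = asin(7/98) = 4.0960°
wrap1 = π − 2β = 171.8079°
wrap2 = π + 2β = 188.1921°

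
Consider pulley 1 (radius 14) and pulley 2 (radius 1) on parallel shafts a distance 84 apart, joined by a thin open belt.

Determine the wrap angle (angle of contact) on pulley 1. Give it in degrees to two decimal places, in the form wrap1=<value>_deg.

wrap1=197.81_deg

open belt: β = asin((r2−r1)/C) = asin(-13/84) = -8.9030°
wrap1 = π − 2β = 197.8060°
wrap2 = π + 2β = 162.1940°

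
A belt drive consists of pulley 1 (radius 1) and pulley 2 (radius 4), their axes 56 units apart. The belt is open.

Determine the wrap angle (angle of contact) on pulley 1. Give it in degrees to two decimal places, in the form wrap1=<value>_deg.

wrap1=173.86_deg

open belt: β = asin((r2−r1)/C) = asin(3/56) = 3.0709°
wrap1 = π − 2β = 173.8582°
wrap2 = π + 2β = 186.1418°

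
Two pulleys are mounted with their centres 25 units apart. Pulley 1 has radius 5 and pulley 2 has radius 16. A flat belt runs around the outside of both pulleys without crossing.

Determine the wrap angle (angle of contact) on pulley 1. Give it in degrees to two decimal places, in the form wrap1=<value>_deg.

wrap1=127.79_deg

open belt: β = asin((r2−r1)/C) = asin(11/25) = 26.1039°
wrap1 = π − 2β = 127.7922°
wrap2 = π + 2β = 232.2078°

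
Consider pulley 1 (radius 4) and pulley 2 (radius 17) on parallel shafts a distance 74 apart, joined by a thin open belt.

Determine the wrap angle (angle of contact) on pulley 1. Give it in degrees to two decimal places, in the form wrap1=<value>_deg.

wrap1=159.76_deg

open belt: β = asin((r2−r1)/C) = asin(13/74) = 10.1180°
wrap1 = π − 2β = 159.7640°
wrap2 = π + 2β = 200.2360°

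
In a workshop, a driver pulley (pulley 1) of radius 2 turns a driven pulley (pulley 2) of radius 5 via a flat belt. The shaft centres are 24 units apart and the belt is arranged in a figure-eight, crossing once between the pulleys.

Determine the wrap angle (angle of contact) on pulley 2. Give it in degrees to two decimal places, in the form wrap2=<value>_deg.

crossed belt: β = asin((r1+r2)/C) = asin(7/24) = 16.9578°
wrap1 = wrap2 = π + 2β = 213.9155°

wrap2=213.92_deg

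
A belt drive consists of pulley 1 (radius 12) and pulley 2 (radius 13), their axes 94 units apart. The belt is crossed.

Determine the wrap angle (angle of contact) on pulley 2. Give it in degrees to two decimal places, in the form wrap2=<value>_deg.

wrap2=210.85_deg

crossed belt: β = asin((r1+r2)/C) = asin(25/94) = 15.4239°
wrap1 = wrap2 = π + 2β = 210.8477°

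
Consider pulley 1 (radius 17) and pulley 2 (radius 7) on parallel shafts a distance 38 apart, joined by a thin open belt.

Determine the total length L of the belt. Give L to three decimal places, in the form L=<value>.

open belt: β = asin((r2−r1)/C) = asin(-10/38) = -15.2575°
wrap1 = π − 2β = 210.5150°
wrap2 = π + 2β = 149.4850°
tangent length = C·cosβ = 36.6606
L = r1·wrap1 + r2·wrap2 + 2·C·cosβ = 17·3.6742 + 7·2.6090 + 2·36.6606 = 154.0453

L=154.045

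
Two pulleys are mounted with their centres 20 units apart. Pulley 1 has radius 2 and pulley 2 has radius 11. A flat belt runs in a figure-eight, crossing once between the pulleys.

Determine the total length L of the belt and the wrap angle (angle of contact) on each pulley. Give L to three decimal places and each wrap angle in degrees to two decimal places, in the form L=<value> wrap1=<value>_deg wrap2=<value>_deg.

L=89.635 wrap1=261.08_deg wrap2=261.08_deg

crossed belt: β = asin((r1+r2)/C) = asin(13/20) = 40.5416°
wrap1 = wrap2 = π + 2β = 261.0832°
tangent length = C·cosβ = 15.1987
L = (r1+r2)·wrap + 2·C·cosβ = 13·4.5568 + 2·15.1987 = 89.6353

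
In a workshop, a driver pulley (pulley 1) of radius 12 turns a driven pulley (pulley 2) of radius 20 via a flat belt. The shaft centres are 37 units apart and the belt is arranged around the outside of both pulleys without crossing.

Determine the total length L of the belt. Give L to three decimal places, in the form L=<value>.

L=176.268

open belt: β = asin((r2−r1)/C) = asin(8/37) = 12.4869°
wrap1 = π − 2β = 155.0262°
wrap2 = π + 2β = 204.9738°
tangent length = C·cosβ = 36.1248
L = r1·wrap1 + r2·wrap2 + 2·C·cosβ = 12·2.7057 + 20·3.5775 + 2·36.1248 = 176.2675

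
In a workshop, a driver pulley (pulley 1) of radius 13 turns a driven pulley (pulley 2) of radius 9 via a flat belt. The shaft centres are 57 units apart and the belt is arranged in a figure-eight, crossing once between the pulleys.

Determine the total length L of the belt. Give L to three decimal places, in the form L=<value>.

L=191.717

crossed belt: β = asin((r1+r2)/C) = asin(22/57) = 22.7037°
wrap1 = wrap2 = π + 2β = 225.4073°
tangent length = C·cosβ = 52.5833
L = (r1+r2)·wrap + 2·C·cosβ = 22·3.9341 + 2·52.5833 = 191.7167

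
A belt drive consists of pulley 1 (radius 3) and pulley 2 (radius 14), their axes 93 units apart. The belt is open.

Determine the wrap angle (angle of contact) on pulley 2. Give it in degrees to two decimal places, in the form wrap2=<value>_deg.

open belt: β = asin((r2−r1)/C) = asin(11/93) = 6.7928°
wrap1 = π − 2β = 166.4144°
wrap2 = π + 2β = 193.5856°

wrap2=193.59_deg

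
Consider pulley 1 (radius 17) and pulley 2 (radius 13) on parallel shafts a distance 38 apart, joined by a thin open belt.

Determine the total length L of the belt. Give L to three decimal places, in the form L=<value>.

open belt: β = asin((r2−r1)/C) = asin(-4/38) = -6.0423°
wrap1 = π − 2β = 192.0847°
wrap2 = π + 2β = 167.9153°
tangent length = C·cosβ = 37.7889
L = r1·wrap1 + r2·wrap2 + 2·C·cosβ = 17·3.3525 + 13·2.9307 + 2·37.7889 = 170.6692

L=170.669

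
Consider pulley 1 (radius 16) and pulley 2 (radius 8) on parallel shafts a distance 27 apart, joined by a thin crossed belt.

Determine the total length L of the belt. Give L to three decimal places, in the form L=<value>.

L=152.693

crossed belt: β = asin((r1+r2)/C) = asin(24/27) = 62.7340°
wrap1 = wrap2 = π + 2β = 305.4679°
tangent length = C·cosβ = 12.3693
L = (r1+r2)·wrap + 2·C·cosβ = 24·5.3314 + 2·12.3693 = 152.6927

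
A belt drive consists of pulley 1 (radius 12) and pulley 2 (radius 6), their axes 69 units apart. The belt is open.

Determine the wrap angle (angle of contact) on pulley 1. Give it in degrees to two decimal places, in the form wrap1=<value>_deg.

open belt: β = asin((r2−r1)/C) = asin(-6/69) = -4.9885°
wrap1 = π − 2β = 189.9771°
wrap2 = π + 2β = 170.0229°

wrap1=189.98_deg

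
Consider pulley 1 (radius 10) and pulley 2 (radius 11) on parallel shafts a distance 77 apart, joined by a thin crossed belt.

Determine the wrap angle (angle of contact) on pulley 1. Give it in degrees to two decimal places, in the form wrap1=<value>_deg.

crossed belt: β = asin((r1+r2)/C) = asin(21/77) = 15.8266°
wrap1 = wrap2 = π + 2β = 211.6532°

wrap1=211.65_deg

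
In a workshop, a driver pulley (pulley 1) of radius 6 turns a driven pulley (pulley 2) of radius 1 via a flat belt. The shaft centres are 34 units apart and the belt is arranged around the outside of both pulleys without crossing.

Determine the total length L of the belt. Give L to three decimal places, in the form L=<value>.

open belt: β = asin((r2−r1)/C) = asin(-5/34) = -8.4565°
wrap1 = π − 2β = 196.9130°
wrap2 = π + 2β = 163.0870°
tangent length = C·cosβ = 33.6303
L = r1·wrap1 + r2·wrap2 + 2·C·cosβ = 6·3.4368 + 1·2.8464 + 2·33.6303 = 90.7278

L=90.728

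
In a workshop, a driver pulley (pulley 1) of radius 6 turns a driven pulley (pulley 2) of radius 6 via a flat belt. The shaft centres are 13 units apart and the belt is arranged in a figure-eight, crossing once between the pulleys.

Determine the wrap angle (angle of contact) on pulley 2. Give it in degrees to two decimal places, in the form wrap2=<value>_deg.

crossed belt: β = asin((r1+r2)/C) = asin(12/13) = 67.3801°
wrap1 = wrap2 = π + 2β = 314.7603°

wrap2=314.76_deg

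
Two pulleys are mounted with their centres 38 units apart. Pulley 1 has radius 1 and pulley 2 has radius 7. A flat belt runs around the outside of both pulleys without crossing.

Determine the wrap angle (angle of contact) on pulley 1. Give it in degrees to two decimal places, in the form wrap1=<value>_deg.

open belt: β = asin((r2−r1)/C) = asin(6/38) = 9.0847°
wrap1 = π − 2β = 161.8306°
wrap2 = π + 2β = 198.1694°

wrap1=161.83_deg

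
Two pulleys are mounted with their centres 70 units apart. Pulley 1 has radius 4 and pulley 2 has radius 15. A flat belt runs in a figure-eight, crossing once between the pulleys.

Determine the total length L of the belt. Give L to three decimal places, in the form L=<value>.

L=204.880

crossed belt: β = asin((r1+r2)/C) = asin(19/70) = 15.7493°
wrap1 = wrap2 = π + 2β = 211.4986°
tangent length = C·cosβ = 67.3721
L = (r1+r2)·wrap + 2·C·cosβ = 19·3.6913 + 2·67.3721 = 204.8798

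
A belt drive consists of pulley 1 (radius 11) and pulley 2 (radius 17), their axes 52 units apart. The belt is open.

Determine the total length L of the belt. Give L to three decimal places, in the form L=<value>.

open belt: β = asin((r2−r1)/C) = asin(6/52) = 6.6258°
wrap1 = π − 2β = 166.7484°
wrap2 = π + 2β = 193.2516°
tangent length = C·cosβ = 51.6527
L = r1·wrap1 + r2·wrap2 + 2·C·cosβ = 11·2.9103 + 17·3.3729 + 2·51.6527 = 192.6577

L=192.658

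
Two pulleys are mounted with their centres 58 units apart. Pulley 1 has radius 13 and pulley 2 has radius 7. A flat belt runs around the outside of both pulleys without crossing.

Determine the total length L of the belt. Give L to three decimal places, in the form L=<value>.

open belt: β = asin((r2−r1)/C) = asin(-6/58) = -5.9378°
wrap1 = π − 2β = 191.8755°
wrap2 = π + 2β = 168.1245°
tangent length = C·cosβ = 57.6888
L = r1·wrap1 + r2·wrap2 + 2·C·cosβ = 13·3.3489 + 7·2.9343 + 2·57.6888 = 179.4531

L=179.453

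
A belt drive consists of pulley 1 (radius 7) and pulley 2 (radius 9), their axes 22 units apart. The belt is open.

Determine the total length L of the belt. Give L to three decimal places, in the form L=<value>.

L=94.447

open belt: β = asin((r2−r1)/C) = asin(2/22) = 5.2159°
wrap1 = π − 2β = 169.5682°
wrap2 = π + 2β = 190.4318°
tangent length = C·cosβ = 21.9089
L = r1·wrap1 + r2·wrap2 + 2·C·cosβ = 7·2.9595 + 9·3.3237 + 2·21.9089 = 94.4474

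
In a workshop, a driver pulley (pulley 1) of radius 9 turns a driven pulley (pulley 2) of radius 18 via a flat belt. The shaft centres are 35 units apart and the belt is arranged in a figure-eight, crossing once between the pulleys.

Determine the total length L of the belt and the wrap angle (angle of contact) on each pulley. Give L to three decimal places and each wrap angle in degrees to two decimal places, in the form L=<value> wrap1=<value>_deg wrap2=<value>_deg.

crossed belt: β = asin((r1+r2)/C) = asin(27/35) = 50.4823°
wrap1 = wrap2 = π + 2β = 280.9647°
tangent length = C·cosβ = 22.2711
L = (r1+r2)·wrap + 2·C·cosβ = 27·4.9038 + 2·22.2711 = 176.9436

L=176.944 wrap1=280.96_deg wrap2=280.96_deg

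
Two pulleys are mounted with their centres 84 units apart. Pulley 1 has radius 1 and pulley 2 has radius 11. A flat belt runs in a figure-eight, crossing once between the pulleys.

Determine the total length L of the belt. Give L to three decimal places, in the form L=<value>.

crossed belt: β = asin((r1+r2)/C) = asin(12/84) = 8.2132°
wrap1 = wrap2 = π + 2β = 196.4264°
tangent length = C·cosβ = 83.1384
L = (r1+r2)·wrap + 2·C·cosβ = 12·3.4283 + 2·83.1384 = 207.4163

L=207.416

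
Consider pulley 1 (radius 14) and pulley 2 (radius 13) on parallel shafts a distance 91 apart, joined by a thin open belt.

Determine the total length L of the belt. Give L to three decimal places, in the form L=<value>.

L=266.834

open belt: β = asin((r2−r1)/C) = asin(-1/91) = -0.6296°
wrap1 = π − 2β = 181.2593°
wrap2 = π + 2β = 178.7407°
tangent length = C·cosβ = 90.9945
L = r1·wrap1 + r2·wrap2 + 2·C·cosβ = 14·3.1636 + 13·3.1196 + 2·90.9945 = 266.8340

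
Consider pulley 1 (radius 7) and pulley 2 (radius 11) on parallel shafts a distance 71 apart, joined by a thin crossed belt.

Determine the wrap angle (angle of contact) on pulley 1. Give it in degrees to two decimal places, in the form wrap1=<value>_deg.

wrap1=209.37_deg

crossed belt: β = asin((r1+r2)/C) = asin(18/71) = 14.6860°
wrap1 = wrap2 = π + 2β = 209.3719°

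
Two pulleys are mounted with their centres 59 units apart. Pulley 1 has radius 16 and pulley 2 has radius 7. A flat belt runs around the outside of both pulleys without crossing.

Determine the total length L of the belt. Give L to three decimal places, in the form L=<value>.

open belt: β = asin((r2−r1)/C) = asin(-9/59) = -8.7743°
wrap1 = π − 2β = 197.5486°
wrap2 = π + 2β = 162.4514°
tangent length = C·cosβ = 58.3095
L = r1·wrap1 + r2·wrap2 + 2·C·cosβ = 16·3.4479 + 7·2.8353 + 2·58.3095 = 191.6322

L=191.632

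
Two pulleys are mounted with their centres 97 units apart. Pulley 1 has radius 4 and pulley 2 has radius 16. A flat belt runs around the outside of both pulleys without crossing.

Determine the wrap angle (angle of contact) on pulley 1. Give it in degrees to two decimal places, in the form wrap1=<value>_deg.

open belt: β = asin((r2−r1)/C) = asin(12/97) = 7.1063°
wrap1 = π − 2β = 165.7873°
wrap2 = π + 2β = 194.2127°

wrap1=165.79_deg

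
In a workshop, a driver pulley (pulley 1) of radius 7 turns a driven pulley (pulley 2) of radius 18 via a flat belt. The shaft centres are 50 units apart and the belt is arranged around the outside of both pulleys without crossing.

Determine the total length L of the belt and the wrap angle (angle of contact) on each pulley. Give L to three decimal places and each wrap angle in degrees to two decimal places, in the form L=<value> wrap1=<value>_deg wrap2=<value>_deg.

L=180.970 wrap1=154.58_deg wrap2=205.42_deg

open belt: β = asin((r2−r1)/C) = asin(11/50) = 12.7090°
wrap1 = π − 2β = 154.5819°
wrap2 = π + 2β = 205.4181°
tangent length = C·cosβ = 48.7750
L = r1·wrap1 + r2·wrap2 + 2·C·cosβ = 7·2.6980 + 18·3.5852 + 2·48.7750 = 180.9697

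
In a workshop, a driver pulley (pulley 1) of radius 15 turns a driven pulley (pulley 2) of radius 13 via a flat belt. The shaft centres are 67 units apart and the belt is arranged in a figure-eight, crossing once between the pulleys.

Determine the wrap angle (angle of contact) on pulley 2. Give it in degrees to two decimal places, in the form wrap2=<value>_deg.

wrap2=229.41_deg

crossed belt: β = asin((r1+r2)/C) = asin(28/67) = 24.7027°
wrap1 = wrap2 = π + 2β = 229.4055°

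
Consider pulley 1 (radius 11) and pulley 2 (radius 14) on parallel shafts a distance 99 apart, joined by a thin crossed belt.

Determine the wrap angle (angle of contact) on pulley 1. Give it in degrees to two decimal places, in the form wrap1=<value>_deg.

crossed belt: β = asin((r1+r2)/C) = asin(25/99) = 14.6270°
wrap1 = wrap2 = π + 2β = 209.2540°

wrap1=209.25_deg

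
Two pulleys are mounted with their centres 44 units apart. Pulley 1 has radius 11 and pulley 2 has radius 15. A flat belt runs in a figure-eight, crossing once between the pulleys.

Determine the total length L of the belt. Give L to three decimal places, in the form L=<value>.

L=185.548

crossed belt: β = asin((r1+r2)/C) = asin(26/44) = 36.2215°
wrap1 = wrap2 = π + 2β = 252.4431°
tangent length = C·cosβ = 35.4965
L = (r1+r2)·wrap + 2·C·cosβ = 26·4.4060 + 2·35.4965 = 185.5480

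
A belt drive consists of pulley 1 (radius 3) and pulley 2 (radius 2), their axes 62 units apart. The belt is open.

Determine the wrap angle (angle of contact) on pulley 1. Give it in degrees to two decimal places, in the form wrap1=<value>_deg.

wrap1=181.85_deg

open belt: β = asin((r2−r1)/C) = asin(-1/62) = -0.9242°
wrap1 = π − 2β = 181.8483°
wrap2 = π + 2β = 178.1517°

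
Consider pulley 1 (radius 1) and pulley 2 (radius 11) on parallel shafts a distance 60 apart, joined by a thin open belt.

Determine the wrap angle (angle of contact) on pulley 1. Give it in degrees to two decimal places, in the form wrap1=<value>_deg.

wrap1=160.81_deg

open belt: β = asin((r2−r1)/C) = asin(10/60) = 9.5941°
wrap1 = π − 2β = 160.8119°
wrap2 = π + 2β = 199.1881°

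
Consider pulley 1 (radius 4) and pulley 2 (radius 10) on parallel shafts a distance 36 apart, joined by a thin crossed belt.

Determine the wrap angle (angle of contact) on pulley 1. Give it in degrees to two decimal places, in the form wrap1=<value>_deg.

wrap1=225.77_deg

crossed belt: β = asin((r1+r2)/C) = asin(14/36) = 22.8854°
wrap1 = wrap2 = π + 2β = 225.7708°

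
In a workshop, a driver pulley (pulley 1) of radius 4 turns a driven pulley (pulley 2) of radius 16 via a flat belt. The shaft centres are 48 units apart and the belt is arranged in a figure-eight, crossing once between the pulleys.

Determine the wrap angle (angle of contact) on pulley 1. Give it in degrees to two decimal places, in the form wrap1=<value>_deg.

wrap1=229.25_deg

crossed belt: β = asin((r1+r2)/C) = asin(20/48) = 24.6243°
wrap1 = wrap2 = π + 2β = 229.2486°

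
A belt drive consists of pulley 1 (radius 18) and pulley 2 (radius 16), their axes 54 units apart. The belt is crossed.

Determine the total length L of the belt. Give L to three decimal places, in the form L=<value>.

crossed belt: β = asin((r1+r2)/C) = asin(34/54) = 39.0228°
wrap1 = wrap2 = π + 2β = 258.0456°
tangent length = C·cosβ = 41.9524
L = (r1+r2)·wrap + 2·C·cosβ = 34·4.5037 + 2·41.9524 = 237.0321

L=237.032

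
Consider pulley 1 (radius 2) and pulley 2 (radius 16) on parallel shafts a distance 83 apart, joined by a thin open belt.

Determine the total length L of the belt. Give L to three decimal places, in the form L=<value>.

open belt: β = asin((r2−r1)/C) = asin(14/83) = 9.7108°
wrap1 = π − 2β = 160.5785°
wrap2 = π + 2β = 199.4215°
tangent length = C·cosβ = 81.8108
L = r1·wrap1 + r2·wrap2 + 2·C·cosβ = 2·2.8026 + 16·3.4806 + 2·81.8108 = 224.9158

L=224.916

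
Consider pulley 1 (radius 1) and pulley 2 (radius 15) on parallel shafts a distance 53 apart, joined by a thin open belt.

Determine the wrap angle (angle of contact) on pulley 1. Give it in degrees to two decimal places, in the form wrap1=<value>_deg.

open belt: β = asin((r2−r1)/C) = asin(14/53) = 15.3165°
wrap1 = π − 2β = 149.3670°
wrap2 = π + 2β = 210.6330°

wrap1=149.37_deg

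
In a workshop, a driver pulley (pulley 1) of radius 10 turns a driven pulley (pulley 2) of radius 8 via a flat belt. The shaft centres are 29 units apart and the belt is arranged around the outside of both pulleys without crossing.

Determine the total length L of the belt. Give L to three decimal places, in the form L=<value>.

L=114.687

open belt: β = asin((r2−r1)/C) = asin(-2/29) = -3.9546°
wrap1 = π − 2β = 187.9091°
wrap2 = π + 2β = 172.0909°
tangent length = C·cosβ = 28.9310
L = r1·wrap1 + r2·wrap2 + 2·C·cosβ = 10·3.2796 + 8·3.0036 + 2·28.9310 = 114.6867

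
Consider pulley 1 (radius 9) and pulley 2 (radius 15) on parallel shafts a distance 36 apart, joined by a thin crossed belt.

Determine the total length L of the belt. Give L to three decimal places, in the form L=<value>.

L=164.091

crossed belt: β = asin((r1+r2)/C) = asin(24/36) = 41.8103°
wrap1 = wrap2 = π + 2β = 263.6206°
tangent length = C·cosβ = 26.8328
L = (r1+r2)·wrap + 2·C·cosβ = 24·4.6010 + 2·26.8328 = 164.0908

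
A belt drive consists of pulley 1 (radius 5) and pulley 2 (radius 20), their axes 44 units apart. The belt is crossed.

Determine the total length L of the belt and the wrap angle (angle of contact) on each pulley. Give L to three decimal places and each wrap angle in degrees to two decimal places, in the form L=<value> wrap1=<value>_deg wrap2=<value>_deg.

crossed belt: β = asin((r1+r2)/C) = asin(25/44) = 34.6235°
wrap1 = wrap2 = π + 2β = 249.2471°
tangent length = C·cosβ = 36.2077
L = (r1+r2)·wrap + 2·C·cosβ = 25·4.3502 + 2·36.2077 = 181.1700

L=181.170 wrap1=249.25_deg wrap2=249.25_deg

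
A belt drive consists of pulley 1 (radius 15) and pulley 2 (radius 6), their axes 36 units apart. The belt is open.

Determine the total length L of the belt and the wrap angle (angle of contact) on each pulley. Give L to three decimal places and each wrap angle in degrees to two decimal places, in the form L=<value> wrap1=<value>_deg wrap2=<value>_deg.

open belt: β = asin((r2−r1)/C) = asin(-9/36) = -14.4775°
wrap1 = π − 2β = 208.9550°
wrap2 = π + 2β = 151.0450°
tangent length = C·cosβ = 34.8569
L = r1·wrap1 + r2·wrap2 + 2·C·cosβ = 15·3.6470 + 6·2.6362 + 2·34.8569 = 140.2354

L=140.235 wrap1=208.96_deg wrap2=151.04_deg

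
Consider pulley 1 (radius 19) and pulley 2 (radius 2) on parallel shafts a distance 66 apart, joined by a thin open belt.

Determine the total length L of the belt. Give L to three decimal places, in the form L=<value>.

open belt: β = asin((r2−r1)/C) = asin(-17/66) = -14.9263°
wrap1 = π − 2β = 209.8525°
wrap2 = π + 2β = 150.1475°
tangent length = C·cosβ = 63.7730
L = r1·wrap1 + r2·wrap2 + 2·C·cosβ = 19·3.6626 + 2·2.6206 + 2·63.7730 = 202.3769

L=202.377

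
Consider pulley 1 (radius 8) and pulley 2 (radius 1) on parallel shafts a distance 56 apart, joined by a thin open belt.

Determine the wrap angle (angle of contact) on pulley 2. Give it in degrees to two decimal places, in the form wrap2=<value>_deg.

wrap2=165.64_deg

open belt: β = asin((r2−r1)/C) = asin(-7/56) = -7.1808°
wrap1 = π − 2β = 194.3615°
wrap2 = π + 2β = 165.6385°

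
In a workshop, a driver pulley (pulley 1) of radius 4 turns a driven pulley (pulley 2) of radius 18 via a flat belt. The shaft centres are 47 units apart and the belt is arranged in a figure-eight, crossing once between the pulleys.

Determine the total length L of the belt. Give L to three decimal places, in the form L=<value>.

L=173.615

crossed belt: β = asin((r1+r2)/C) = asin(22/47) = 27.9101°
wrap1 = wrap2 = π + 2β = 235.8201°
tangent length = C·cosβ = 41.5331
L = (r1+r2)·wrap + 2·C·cosβ = 22·4.1158 + 2·41.5331 = 173.6147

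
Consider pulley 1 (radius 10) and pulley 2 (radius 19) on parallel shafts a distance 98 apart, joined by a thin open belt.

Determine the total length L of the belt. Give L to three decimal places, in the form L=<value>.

open belt: β = asin((r2−r1)/C) = asin(9/98) = 5.2693°
wrap1 = π − 2β = 169.4614°
wrap2 = π + 2β = 190.5386°
tangent length = C·cosβ = 97.5859
L = r1·wrap1 + r2·wrap2 + 2·C·cosβ = 10·2.9577 + 19·3.3255 + 2·97.5859 = 287.9333

L=287.933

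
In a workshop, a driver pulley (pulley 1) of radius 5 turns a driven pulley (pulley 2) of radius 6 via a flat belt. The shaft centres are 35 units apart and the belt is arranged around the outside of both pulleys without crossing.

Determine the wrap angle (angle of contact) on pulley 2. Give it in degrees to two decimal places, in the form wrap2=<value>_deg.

open belt: β = asin((r2−r1)/C) = asin(1/35) = 1.6372°
wrap1 = π − 2β = 176.7255°
wrap2 = π + 2β = 183.2745°

wrap2=183.27_deg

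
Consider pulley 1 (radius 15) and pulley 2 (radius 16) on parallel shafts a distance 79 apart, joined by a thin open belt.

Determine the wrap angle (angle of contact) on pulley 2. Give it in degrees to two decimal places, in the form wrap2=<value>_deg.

open belt: β = asin((r2−r1)/C) = asin(1/79) = 0.7253°
wrap1 = π − 2β = 178.5494°
wrap2 = π + 2β = 181.4506°

wrap2=181.45_deg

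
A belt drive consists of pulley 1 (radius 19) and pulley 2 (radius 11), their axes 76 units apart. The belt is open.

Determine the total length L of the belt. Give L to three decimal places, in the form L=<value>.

open belt: β = asin((r2−r1)/C) = asin(-8/76) = -6.0423°
wrap1 = π − 2β = 192.0847°
wrap2 = π + 2β = 167.9153°
tangent length = C·cosβ = 75.5778
L = r1·wrap1 + r2·wrap2 + 2·C·cosβ = 19·3.3525 + 11·2.9307 + 2·75.5778 = 247.0907

L=247.091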